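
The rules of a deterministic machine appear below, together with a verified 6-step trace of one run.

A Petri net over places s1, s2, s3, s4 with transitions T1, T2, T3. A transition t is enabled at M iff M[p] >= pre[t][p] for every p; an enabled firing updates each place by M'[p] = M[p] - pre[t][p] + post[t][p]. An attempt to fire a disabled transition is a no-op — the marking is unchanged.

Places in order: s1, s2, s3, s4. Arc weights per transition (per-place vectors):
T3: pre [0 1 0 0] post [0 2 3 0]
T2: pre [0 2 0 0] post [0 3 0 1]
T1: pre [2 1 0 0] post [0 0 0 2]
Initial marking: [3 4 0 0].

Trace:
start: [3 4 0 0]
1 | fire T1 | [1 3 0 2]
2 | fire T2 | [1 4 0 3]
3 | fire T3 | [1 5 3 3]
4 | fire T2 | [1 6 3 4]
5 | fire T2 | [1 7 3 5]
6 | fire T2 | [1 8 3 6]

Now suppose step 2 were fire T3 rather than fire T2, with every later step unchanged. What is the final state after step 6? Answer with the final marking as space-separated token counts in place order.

(re-executing from step 2 with the substitution; state before step 2: [1 3 0 2])
2 | fire T3 | [1 4 3 2]
3 | fire T3 | [1 5 6 2]
4 | fire T2 | [1 6 6 3]
5 | fire T2 | [1 7 6 4]
6 | fire T2 | [1 8 6 5]

1 8 6 5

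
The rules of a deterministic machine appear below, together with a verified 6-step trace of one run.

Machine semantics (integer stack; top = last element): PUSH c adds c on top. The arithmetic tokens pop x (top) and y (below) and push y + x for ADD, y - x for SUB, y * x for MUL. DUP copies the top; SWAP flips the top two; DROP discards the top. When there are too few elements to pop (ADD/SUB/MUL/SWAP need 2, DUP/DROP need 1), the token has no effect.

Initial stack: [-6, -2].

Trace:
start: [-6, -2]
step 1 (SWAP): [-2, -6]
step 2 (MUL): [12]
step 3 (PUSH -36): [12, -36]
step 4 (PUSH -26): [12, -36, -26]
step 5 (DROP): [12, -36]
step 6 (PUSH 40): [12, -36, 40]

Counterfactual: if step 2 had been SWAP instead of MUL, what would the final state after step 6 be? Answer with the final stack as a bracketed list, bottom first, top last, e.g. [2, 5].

(re-executing from step 2 with the substitution; state before step 2: [-2, -6])
step 2 (SWAP): [-6, -2]
step 3 (PUSH -36): [-6, -2, -36]
step 4 (PUSH -26): [-6, -2, -36, -26]
step 5 (DROP): [-6, -2, -36]
step 6 (PUSH 40): [-6, -2, -36, 40]

[-6, -2, -36, 40]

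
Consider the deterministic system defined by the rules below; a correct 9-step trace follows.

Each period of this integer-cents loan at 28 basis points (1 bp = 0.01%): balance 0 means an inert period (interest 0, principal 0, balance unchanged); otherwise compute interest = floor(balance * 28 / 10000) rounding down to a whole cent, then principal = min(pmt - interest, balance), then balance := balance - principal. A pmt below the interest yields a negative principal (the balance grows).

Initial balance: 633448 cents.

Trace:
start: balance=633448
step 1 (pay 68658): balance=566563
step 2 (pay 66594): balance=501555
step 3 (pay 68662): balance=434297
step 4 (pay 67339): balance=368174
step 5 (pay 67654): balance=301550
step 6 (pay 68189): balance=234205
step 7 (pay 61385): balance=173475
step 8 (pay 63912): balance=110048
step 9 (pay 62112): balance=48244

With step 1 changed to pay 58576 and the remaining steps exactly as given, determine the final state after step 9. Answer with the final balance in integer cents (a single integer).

58553

(re-executing from step 1 with the substitution; state before step 1: balance=633448)
step 1 (pay 58576): balance=576645
step 2 (pay 66594): balance=511665
step 3 (pay 68662): balance=444435
step 4 (pay 67339): balance=378340
step 5 (pay 67654): balance=311745
step 6 (pay 68189): balance=244428
step 7 (pay 61385): balance=183727
step 8 (pay 63912): balance=120329
step 9 (pay 62112): balance=58553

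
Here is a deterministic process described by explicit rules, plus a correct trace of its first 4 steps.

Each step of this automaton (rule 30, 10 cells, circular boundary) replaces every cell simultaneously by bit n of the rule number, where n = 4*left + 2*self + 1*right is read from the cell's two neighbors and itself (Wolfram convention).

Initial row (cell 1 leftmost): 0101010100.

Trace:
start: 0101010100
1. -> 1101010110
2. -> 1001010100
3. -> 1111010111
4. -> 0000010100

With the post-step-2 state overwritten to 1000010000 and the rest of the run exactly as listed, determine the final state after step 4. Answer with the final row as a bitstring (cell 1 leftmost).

state after step 2 := 1000010000
3. -> 1100111001
4. -> 0011100111

0011100111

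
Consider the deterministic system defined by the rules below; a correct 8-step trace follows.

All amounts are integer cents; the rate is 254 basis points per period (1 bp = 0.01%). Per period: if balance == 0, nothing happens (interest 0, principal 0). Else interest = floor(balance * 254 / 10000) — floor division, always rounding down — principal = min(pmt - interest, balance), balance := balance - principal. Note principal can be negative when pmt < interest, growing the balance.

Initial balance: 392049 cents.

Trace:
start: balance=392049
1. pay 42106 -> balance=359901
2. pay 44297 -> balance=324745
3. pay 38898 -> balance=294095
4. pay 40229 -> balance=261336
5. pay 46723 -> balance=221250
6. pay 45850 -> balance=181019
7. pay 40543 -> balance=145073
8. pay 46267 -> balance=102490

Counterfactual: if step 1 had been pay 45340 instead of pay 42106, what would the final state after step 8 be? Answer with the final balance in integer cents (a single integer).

(re-executing from step 1 with the substitution; state before step 1: balance=392049)
1. pay 45340 -> balance=356667
2. pay 44297 -> balance=321429
3. pay 38898 -> balance=290695
4. pay 40229 -> balance=257849
5. pay 46723 -> balance=217675
6. pay 45850 -> balance=177353
7. pay 40543 -> balance=141314
8. pay 46267 -> balance=98636

98636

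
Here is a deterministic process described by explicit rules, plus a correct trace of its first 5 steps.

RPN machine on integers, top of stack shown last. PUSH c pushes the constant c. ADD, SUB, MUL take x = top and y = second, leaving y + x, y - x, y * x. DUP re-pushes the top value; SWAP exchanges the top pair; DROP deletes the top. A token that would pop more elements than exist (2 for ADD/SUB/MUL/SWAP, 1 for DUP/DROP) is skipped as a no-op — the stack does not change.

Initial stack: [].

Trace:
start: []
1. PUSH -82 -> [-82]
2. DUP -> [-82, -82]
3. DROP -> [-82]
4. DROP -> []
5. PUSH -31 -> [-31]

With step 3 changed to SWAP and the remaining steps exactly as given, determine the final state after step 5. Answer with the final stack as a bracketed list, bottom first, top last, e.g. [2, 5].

[-82, -31]

(re-executing from step 3 with the substitution; state before step 3: [-82, -82])
3. SWAP -> [-82, -82]
4. DROP -> [-82]
5. PUSH -31 -> [-82, -31]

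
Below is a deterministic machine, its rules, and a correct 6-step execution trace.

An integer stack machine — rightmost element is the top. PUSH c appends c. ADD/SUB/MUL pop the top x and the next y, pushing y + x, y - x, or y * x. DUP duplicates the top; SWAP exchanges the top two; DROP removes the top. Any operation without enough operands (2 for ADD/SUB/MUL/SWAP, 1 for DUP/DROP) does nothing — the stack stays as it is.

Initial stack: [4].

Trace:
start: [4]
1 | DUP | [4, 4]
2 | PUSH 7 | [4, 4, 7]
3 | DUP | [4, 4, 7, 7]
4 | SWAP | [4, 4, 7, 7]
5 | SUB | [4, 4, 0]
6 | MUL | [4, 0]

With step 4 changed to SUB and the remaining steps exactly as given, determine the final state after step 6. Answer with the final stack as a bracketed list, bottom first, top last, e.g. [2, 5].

[16]

(re-executing from step 4 with the substitution; state before step 4: [4, 4, 7, 7])
4 | SUB | [4, 4, 0]
5 | SUB | [4, 4]
6 | MUL | [16]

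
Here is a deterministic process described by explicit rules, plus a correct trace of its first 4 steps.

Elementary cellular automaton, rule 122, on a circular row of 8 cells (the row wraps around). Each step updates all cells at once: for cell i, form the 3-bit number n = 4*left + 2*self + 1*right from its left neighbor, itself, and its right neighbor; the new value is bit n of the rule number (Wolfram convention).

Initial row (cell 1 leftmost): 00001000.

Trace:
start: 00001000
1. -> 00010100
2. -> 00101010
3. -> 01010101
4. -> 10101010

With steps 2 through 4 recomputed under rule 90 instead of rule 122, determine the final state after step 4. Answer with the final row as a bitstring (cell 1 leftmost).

(re-executing steps 2..4 under rule 90; state before step 2: 00010100)
2. -> 00100010
3. -> 01010101
4. -> 00000000

00000000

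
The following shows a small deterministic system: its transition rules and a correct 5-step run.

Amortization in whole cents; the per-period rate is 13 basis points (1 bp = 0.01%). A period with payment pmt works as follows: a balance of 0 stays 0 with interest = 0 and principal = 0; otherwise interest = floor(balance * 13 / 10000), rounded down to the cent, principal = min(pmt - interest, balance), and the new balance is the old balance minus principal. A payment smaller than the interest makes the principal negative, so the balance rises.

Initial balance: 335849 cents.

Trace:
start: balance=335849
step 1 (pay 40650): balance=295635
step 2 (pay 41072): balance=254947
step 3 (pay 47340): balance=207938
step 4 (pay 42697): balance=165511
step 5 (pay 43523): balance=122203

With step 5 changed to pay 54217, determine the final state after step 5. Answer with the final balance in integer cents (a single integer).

111509

(re-executing from step 5 with the substitution; state before step 5: balance=165511)
step 5 (pay 54217): balance=111509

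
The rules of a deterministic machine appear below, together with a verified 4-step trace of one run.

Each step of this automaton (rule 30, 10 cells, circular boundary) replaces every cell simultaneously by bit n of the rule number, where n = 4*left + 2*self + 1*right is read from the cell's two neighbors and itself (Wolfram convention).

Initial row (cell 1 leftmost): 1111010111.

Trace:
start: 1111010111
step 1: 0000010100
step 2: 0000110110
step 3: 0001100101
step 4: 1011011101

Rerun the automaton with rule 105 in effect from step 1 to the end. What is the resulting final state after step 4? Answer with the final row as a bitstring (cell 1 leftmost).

1101010101

(re-executing steps 1..4 under rule 105; state before step 1: 1111010111)
step 1: 0001101100
step 2: 1101111101
step 3: 0111000111
step 4: 1101010101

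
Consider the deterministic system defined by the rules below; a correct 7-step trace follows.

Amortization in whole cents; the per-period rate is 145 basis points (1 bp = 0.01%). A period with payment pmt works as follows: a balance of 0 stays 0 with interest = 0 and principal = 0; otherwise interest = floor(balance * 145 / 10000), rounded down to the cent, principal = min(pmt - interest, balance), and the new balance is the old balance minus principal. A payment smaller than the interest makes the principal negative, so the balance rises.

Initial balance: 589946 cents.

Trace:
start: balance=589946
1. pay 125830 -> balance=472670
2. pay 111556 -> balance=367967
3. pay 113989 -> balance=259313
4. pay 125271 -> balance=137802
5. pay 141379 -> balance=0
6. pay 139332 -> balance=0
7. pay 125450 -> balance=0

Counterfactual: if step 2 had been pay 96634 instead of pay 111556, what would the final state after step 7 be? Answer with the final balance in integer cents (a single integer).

(re-executing from step 2 with the substitution; state before step 2: balance=472670)
2. pay 96634 -> balance=382889
3. pay 113989 -> balance=274451
4. pay 125271 -> balance=153159
5. pay 141379 -> balance=14000
6. pay 139332 -> balance=0
7. pay 125450 -> balance=0

0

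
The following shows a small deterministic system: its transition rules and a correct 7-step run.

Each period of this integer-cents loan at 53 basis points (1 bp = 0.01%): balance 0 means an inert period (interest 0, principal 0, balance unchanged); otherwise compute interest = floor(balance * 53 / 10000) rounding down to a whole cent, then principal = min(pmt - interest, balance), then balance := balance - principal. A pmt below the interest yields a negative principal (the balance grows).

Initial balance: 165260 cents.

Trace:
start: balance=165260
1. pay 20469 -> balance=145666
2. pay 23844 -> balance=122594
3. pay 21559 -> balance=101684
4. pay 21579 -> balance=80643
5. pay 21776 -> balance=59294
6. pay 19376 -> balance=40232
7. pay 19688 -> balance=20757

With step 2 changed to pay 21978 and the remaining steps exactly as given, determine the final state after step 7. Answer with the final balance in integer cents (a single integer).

22673

(re-executing from step 2 with the substitution; state before step 2: balance=145666)
2. pay 21978 -> balance=124460
3. pay 21559 -> balance=103560
4. pay 21579 -> balance=82529
5. pay 21776 -> balance=61190
6. pay 19376 -> balance=42138
7. pay 19688 -> balance=22673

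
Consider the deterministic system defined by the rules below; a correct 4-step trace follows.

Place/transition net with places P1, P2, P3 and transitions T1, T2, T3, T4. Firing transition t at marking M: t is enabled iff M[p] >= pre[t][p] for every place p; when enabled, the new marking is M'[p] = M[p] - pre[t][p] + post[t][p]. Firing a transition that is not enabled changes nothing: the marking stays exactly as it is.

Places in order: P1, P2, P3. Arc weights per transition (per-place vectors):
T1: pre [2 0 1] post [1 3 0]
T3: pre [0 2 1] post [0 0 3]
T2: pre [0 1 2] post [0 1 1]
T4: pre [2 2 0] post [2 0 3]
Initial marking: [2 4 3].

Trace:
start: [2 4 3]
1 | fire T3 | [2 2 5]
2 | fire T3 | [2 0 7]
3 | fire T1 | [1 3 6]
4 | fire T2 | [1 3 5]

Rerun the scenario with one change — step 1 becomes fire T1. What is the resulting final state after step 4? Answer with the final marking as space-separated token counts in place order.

(re-executing from step 1 with the substitution; state before step 1: [2 4 3])
1 | fire T1 | [1 7 2]
2 | fire T3 | [1 5 4]
3 | fire T1 | [1 5 4]
4 | fire T2 | [1 5 3]

1 5 3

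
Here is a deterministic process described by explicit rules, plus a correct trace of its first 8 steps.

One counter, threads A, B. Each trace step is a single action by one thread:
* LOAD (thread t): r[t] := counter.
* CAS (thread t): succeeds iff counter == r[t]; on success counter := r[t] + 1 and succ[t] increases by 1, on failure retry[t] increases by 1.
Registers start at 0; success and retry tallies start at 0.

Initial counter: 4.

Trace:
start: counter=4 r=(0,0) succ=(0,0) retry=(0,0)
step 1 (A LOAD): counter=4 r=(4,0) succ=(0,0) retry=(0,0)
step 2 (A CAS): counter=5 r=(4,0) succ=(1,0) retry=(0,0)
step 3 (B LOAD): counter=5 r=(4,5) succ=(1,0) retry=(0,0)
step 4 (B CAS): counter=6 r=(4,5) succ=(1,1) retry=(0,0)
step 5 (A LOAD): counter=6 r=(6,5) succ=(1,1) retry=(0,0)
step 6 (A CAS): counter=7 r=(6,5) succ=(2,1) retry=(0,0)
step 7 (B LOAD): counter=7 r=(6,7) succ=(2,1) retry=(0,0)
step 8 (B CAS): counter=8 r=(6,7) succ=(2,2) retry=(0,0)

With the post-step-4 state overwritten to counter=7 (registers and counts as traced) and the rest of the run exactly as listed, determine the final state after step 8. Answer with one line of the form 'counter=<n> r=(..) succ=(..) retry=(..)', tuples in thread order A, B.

state after step 4 := counter=7 r=(4,5) succ=(1,1) retry=(0,0)
step 5 (A LOAD): counter=7 r=(7,5) succ=(1,1) retry=(0,0)
step 6 (A CAS): counter=8 r=(7,5) succ=(2,1) retry=(0,0)
step 7 (B LOAD): counter=8 r=(7,8) succ=(2,1) retry=(0,0)
step 8 (B CAS): counter=9 r=(7,8) succ=(2,2) retry=(0,0)

counter=9 r=(7,8) succ=(2,2) retry=(0,0)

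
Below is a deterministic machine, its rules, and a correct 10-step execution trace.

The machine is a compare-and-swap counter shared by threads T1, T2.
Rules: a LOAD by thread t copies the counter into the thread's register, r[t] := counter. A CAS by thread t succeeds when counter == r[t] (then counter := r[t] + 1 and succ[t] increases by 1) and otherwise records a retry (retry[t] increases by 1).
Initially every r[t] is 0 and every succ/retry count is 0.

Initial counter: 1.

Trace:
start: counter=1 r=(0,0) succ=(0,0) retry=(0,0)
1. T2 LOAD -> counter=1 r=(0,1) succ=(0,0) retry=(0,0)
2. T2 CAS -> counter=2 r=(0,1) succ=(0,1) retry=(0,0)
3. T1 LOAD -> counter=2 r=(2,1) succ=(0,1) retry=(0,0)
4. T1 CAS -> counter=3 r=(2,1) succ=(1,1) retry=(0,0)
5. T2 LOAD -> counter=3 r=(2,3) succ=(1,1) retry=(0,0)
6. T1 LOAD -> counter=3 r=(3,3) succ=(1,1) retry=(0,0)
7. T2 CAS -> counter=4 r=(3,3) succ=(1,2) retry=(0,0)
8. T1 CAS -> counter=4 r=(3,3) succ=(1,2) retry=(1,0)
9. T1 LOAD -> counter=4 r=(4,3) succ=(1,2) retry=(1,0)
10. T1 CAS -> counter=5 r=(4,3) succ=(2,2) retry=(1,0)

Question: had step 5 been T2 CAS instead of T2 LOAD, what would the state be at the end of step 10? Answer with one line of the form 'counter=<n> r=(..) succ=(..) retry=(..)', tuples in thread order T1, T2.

counter=5 r=(4,1) succ=(3,1) retry=(0,2)

(re-executing from step 5 with the substitution; state before step 5: counter=3 r=(2,1) succ=(1,1) retry=(0,0))
5. T2 CAS -> counter=3 r=(2,1) succ=(1,1) retry=(0,1)
6. T1 LOAD -> counter=3 r=(3,1) succ=(1,1) retry=(0,1)
7. T2 CAS -> counter=3 r=(3,1) succ=(1,1) retry=(0,2)
8. T1 CAS -> counter=4 r=(3,1) succ=(2,1) retry=(0,2)
9. T1 LOAD -> counter=4 r=(4,1) succ=(2,1) retry=(0,2)
10. T1 CAS -> counter=5 r=(4,1) succ=(3,1) retry=(0,2)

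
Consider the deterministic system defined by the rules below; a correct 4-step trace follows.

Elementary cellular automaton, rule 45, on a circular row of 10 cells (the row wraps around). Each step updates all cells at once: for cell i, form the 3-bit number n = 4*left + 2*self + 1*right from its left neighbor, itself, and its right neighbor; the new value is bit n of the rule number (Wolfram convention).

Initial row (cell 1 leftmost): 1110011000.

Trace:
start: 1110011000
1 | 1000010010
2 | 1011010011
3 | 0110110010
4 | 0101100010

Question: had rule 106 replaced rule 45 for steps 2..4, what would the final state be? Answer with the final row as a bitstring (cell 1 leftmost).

0010010100

(re-executing steps 2..4 under rule 106; state before step 2: 1000010010)
2 | 0000100101
3 | 0001001010
4 | 0010010100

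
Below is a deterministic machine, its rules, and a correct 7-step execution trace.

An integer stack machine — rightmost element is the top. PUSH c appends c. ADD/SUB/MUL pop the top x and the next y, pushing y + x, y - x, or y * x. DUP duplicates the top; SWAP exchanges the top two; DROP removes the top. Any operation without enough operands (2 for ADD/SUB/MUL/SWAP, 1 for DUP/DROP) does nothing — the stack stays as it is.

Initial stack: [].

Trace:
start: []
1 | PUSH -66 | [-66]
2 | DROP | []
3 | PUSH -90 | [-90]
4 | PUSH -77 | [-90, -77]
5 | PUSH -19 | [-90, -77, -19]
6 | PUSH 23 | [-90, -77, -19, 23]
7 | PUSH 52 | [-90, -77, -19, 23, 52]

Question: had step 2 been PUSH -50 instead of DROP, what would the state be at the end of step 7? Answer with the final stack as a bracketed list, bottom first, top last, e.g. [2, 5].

(re-executing from step 2 with the substitution; state before step 2: [-66])
2 | PUSH -50 | [-66, -50]
3 | PUSH -90 | [-66, -50, -90]
4 | PUSH -77 | [-66, -50, -90, -77]
5 | PUSH -19 | [-66, -50, -90, -77, -19]
6 | PUSH 23 | [-66, -50, -90, -77, -19, 23]
7 | PUSH 52 | [-66, -50, -90, -77, -19, 23, 52]

[-66, -50, -90, -77, -19, 23, 52]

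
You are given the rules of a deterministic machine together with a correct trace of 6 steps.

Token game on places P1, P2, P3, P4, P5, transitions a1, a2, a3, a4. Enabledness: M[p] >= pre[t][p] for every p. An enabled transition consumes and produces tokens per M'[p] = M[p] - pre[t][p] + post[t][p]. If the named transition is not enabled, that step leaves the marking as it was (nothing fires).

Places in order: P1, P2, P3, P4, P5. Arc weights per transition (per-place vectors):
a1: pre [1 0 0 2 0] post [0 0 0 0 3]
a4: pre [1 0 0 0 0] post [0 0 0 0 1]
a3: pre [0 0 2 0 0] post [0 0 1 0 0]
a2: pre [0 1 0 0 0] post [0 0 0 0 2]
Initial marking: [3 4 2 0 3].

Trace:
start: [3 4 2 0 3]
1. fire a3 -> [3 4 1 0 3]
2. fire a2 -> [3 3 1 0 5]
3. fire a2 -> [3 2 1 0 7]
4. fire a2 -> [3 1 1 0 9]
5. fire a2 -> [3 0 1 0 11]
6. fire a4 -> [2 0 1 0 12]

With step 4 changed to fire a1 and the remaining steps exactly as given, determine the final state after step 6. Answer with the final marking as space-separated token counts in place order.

(re-executing from step 4 with the substitution; state before step 4: [3 2 1 0 7])
4. fire a1 -> [3 2 1 0 7]
5. fire a2 -> [3 1 1 0 9]
6. fire a4 -> [2 1 1 0 10]

2 1 1 0 10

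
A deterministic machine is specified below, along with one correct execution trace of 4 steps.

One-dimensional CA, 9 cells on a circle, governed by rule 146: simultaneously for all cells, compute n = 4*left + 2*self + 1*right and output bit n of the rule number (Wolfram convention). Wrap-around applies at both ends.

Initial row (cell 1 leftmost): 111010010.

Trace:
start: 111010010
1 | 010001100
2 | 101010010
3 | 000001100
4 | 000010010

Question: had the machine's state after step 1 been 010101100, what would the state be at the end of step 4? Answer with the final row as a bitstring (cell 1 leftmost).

101001010

state after step 1 := 010101100
2 | 100000010
3 | 010000100
4 | 101001010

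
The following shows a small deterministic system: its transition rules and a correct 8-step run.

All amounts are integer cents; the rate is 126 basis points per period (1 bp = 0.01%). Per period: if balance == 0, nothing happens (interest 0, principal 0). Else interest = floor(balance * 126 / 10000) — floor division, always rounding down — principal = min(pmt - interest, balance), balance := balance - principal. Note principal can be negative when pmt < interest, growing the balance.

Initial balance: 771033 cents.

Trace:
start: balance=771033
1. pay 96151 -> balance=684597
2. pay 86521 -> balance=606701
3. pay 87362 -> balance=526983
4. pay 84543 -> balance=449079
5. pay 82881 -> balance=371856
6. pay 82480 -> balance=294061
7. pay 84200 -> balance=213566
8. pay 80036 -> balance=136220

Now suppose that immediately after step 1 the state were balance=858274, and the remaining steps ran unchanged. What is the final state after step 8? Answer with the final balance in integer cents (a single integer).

325808

state after step 1 := balance=858274
2. pay 86521 -> balance=782567
3. pay 87362 -> balance=705065
4. pay 84543 -> balance=629405
5. pay 82881 -> balance=554454
6. pay 82480 -> balance=478960
7. pay 84200 -> balance=400794
8. pay 80036 -> balance=325808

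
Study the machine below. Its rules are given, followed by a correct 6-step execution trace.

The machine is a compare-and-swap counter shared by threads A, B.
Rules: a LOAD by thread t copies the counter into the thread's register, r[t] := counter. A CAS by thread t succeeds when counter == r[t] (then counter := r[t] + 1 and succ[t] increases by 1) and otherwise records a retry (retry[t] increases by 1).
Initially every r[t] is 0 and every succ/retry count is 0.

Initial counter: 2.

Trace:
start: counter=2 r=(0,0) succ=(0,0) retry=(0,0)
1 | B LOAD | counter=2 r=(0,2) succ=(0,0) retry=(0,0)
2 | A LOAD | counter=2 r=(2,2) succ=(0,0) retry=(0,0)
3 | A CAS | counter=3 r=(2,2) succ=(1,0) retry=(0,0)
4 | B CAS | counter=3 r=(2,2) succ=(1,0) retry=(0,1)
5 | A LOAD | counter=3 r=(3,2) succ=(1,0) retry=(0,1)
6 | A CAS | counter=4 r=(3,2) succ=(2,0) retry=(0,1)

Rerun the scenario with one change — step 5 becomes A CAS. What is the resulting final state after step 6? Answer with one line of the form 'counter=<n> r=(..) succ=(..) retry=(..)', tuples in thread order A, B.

counter=3 r=(2,2) succ=(1,0) retry=(2,1)

(re-executing from step 5 with the substitution; state before step 5: counter=3 r=(2,2) succ=(1,0) retry=(0,1))
5 | A CAS | counter=3 r=(2,2) succ=(1,0) retry=(1,1)
6 | A CAS | counter=3 r=(2,2) succ=(1,0) retry=(2,1)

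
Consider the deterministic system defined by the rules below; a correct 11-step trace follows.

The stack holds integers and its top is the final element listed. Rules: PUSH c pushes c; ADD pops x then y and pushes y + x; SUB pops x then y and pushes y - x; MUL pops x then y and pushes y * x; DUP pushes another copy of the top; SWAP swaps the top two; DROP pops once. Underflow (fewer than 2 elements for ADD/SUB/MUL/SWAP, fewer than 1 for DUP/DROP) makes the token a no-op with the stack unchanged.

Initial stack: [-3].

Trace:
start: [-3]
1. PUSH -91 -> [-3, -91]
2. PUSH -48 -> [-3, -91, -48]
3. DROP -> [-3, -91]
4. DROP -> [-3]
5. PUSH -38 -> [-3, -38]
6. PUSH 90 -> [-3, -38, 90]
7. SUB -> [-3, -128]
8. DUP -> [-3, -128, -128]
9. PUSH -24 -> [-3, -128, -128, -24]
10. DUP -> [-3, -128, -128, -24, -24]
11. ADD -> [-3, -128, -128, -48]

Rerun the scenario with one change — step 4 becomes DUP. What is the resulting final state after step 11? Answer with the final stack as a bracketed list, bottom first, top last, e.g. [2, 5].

(re-executing from step 4 with the substitution; state before step 4: [-3, -91])
4. DUP -> [-3, -91, -91]
5. PUSH -38 -> [-3, -91, -91, -38]
6. PUSH 90 -> [-3, -91, -91, -38, 90]
7. SUB -> [-3, -91, -91, -128]
8. DUP -> [-3, -91, -91, -128, -128]
9. PUSH -24 -> [-3, -91, -91, -128, -128, -24]
10. DUP -> [-3, -91, -91, -128, -128, -24, -24]
11. ADD -> [-3, -91, -91, -128, -128, -48]

[-3, -91, -91, -128, -128, -48]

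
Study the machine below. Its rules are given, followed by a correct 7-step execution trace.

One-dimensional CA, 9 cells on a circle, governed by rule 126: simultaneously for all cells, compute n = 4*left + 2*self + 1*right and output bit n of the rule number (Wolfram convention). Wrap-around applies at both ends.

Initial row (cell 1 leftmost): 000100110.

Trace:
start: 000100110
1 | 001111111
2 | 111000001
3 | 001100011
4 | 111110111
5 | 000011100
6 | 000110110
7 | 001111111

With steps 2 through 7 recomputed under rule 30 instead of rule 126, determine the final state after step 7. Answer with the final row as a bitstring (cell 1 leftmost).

000010111

(re-executing steps 2..7 under rule 30; state before step 2: 001111111)
2 | 111000000
3 | 100100001
4 | 011110011
5 | 010001110
6 | 111011001
7 | 000010111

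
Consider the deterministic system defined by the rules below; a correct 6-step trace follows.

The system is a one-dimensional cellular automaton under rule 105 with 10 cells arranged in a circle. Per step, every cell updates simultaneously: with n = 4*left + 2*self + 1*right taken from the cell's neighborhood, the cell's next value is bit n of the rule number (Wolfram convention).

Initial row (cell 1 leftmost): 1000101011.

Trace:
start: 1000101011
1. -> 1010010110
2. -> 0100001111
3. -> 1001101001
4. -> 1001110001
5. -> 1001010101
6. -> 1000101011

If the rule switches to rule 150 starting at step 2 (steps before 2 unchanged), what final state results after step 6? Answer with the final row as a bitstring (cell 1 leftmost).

(re-executing steps 2..6 under rule 150; state before step 2: 1010010110)
2. -> 1011110000
3. -> 1001101001
4. -> 0110001110
5. -> 1001010101
6. -> 0111010100

0111010100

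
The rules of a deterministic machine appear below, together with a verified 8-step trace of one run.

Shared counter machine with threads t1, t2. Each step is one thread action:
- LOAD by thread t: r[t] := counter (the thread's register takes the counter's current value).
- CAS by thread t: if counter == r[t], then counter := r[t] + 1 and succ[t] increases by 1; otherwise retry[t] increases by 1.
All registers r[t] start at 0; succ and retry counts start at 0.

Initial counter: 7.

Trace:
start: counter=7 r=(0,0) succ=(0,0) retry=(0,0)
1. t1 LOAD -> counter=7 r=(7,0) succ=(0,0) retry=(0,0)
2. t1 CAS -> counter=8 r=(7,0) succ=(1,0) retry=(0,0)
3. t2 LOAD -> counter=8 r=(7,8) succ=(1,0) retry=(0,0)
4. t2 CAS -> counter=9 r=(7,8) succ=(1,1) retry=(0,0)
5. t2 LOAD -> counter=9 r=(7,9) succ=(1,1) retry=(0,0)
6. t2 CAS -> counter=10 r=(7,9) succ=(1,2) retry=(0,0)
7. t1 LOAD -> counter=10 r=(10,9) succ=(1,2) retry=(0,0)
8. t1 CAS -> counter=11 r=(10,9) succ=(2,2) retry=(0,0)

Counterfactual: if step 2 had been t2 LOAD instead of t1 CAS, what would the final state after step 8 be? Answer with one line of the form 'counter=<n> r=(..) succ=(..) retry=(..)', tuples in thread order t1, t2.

(re-executing from step 2 with the substitution; state before step 2: counter=7 r=(7,0) succ=(0,0) retry=(0,0))
2. t2 LOAD -> counter=7 r=(7,7) succ=(0,0) retry=(0,0)
3. t2 LOAD -> counter=7 r=(7,7) succ=(0,0) retry=(0,0)
4. t2 CAS -> counter=8 r=(7,7) succ=(0,1) retry=(0,0)
5. t2 LOAD -> counter=8 r=(7,8) succ=(0,1) retry=(0,0)
6. t2 CAS -> counter=9 r=(7,8) succ=(0,2) retry=(0,0)
7. t1 LOAD -> counter=9 r=(9,8) succ=(0,2) retry=(0,0)
8. t1 CAS -> counter=10 r=(9,8) succ=(1,2) retry=(0,0)

counter=10 r=(9,8) succ=(1,2) retry=(0,0)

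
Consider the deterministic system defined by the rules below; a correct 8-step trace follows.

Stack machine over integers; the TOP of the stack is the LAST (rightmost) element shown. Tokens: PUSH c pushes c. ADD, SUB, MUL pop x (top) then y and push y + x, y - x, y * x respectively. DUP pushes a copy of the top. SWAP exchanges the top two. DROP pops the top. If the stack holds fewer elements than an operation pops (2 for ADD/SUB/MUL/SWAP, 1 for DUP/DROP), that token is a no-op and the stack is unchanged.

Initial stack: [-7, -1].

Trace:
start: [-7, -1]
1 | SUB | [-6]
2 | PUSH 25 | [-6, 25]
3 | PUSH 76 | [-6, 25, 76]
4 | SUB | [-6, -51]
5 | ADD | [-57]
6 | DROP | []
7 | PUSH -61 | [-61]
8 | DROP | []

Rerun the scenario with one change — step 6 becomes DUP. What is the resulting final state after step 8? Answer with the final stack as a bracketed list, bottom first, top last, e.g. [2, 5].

(re-executing from step 6 with the substitution; state before step 6: [-57])
6 | DUP | [-57, -57]
7 | PUSH -61 | [-57, -57, -61]
8 | DROP | [-57, -57]

[-57, -57]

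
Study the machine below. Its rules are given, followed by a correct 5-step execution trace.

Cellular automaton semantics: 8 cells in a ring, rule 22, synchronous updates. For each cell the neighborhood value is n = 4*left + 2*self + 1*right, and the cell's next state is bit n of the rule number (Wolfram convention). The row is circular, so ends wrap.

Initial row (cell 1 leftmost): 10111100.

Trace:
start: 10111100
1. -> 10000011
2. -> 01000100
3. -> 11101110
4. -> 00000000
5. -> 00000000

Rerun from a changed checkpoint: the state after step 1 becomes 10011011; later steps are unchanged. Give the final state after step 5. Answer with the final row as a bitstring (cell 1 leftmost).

state after step 1 := 10011011
2. -> 01100000
3. -> 10010000
4. -> 11111001
5. -> 00000110

00000110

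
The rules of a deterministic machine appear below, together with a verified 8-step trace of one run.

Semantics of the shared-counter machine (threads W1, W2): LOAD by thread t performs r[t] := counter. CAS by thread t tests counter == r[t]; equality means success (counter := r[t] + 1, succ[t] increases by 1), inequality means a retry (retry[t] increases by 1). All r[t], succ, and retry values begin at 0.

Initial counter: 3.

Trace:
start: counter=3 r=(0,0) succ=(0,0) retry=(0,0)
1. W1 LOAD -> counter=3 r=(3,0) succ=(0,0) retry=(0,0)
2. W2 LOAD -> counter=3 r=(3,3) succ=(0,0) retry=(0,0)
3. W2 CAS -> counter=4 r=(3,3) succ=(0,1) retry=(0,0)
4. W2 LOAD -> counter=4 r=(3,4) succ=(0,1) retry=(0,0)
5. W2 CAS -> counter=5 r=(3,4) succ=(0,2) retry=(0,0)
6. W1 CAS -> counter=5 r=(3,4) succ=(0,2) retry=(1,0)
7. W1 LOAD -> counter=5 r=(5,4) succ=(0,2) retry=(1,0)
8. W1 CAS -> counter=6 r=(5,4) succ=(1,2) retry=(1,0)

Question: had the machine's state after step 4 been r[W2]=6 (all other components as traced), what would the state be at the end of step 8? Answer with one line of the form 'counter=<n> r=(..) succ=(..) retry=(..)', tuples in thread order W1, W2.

state after step 4 := counter=4 r=(3,6) succ=(0,1) retry=(0,0)
5. W2 CAS -> counter=4 r=(3,6) succ=(0,1) retry=(0,1)
6. W1 CAS -> counter=4 r=(3,6) succ=(0,1) retry=(1,1)
7. W1 LOAD -> counter=4 r=(4,6) succ=(0,1) retry=(1,1)
8. W1 CAS -> counter=5 r=(4,6) succ=(1,1) retry=(1,1)

counter=5 r=(4,6) succ=(1,1) retry=(1,1)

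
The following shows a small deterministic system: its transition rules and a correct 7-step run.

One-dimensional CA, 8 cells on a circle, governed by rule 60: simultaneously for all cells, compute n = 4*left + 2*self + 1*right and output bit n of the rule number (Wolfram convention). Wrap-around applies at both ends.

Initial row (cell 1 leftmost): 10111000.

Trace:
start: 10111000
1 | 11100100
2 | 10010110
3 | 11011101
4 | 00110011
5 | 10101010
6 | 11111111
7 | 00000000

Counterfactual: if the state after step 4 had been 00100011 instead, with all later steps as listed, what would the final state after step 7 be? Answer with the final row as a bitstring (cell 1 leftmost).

00011110

state after step 4 := 00100011
5 | 10110010
6 | 11101011
7 | 00011110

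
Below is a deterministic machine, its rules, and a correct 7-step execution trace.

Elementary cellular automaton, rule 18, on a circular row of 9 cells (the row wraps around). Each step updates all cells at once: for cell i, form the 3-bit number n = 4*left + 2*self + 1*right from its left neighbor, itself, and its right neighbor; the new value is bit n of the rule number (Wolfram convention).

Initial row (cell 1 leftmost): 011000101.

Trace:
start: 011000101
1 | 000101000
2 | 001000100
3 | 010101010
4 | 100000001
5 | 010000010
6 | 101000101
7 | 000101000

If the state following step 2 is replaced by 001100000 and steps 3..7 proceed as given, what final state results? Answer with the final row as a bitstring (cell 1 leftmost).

010010101

state after step 2 := 001100000
3 | 010010000
4 | 101101000
5 | 000000101
6 | 100001000
7 | 010010101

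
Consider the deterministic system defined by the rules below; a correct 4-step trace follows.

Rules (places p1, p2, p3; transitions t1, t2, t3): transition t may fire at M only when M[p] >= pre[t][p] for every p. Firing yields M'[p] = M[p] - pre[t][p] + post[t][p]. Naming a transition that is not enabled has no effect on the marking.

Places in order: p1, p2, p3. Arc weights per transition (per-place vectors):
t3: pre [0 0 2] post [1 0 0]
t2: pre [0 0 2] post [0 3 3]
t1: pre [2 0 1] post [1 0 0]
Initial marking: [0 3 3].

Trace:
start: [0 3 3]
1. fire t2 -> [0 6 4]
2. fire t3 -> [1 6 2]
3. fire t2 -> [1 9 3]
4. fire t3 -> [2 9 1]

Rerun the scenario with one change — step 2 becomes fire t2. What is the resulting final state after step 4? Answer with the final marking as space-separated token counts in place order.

1 12 4

(re-executing from step 2 with the substitution; state before step 2: [0 6 4])
2. fire t2 -> [0 9 5]
3. fire t2 -> [0 12 6]
4. fire t3 -> [1 12 4]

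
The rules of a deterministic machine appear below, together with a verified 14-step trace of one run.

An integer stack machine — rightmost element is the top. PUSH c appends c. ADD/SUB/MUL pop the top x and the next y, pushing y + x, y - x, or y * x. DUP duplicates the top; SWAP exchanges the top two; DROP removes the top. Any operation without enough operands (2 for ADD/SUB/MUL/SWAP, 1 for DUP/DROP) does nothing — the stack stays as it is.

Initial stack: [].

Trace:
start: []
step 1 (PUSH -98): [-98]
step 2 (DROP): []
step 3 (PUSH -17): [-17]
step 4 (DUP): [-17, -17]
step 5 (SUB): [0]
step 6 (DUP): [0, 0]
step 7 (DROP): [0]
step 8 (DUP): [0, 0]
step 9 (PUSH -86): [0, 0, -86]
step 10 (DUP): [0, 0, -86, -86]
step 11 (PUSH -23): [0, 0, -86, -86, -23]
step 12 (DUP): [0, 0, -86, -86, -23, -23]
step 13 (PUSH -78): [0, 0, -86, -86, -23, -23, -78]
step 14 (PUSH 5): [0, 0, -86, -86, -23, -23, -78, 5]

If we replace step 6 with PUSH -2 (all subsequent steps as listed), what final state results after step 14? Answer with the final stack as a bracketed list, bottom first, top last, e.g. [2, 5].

[0, 0, -86, -86, -23, -23, -78, 5]

(re-executing from step 6 with the substitution; state before step 6: [0])
step 6 (PUSH -2): [0, -2]
step 7 (DROP): [0]
step 8 (DUP): [0, 0]
step 9 (PUSH -86): [0, 0, -86]
step 10 (DUP): [0, 0, -86, -86]
step 11 (PUSH -23): [0, 0, -86, -86, -23]
step 12 (DUP): [0, 0, -86, -86, -23, -23]
step 13 (PUSH -78): [0, 0, -86, -86, -23, -23, -78]
step 14 (PUSH 5): [0, 0, -86, -86, -23, -23, -78, 5]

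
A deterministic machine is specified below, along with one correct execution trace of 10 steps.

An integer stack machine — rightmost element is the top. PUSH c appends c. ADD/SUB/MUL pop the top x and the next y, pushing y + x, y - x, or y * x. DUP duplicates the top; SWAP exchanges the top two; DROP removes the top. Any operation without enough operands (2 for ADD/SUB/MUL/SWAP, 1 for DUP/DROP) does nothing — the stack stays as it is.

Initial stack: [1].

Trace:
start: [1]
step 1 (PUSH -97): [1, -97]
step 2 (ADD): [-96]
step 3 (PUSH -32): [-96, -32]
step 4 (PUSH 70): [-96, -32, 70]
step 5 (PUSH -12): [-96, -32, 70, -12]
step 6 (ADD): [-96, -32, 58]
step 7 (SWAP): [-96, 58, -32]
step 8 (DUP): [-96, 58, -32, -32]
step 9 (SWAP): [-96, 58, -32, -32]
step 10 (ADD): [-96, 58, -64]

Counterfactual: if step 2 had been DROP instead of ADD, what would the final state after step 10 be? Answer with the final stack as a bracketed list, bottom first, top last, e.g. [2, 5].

[1, 58, -64]

(re-executing from step 2 with the substitution; state before step 2: [1, -97])
step 2 (DROP): [1]
step 3 (PUSH -32): [1, -32]
step 4 (PUSH 70): [1, -32, 70]
step 5 (PUSH -12): [1, -32, 70, -12]
step 6 (ADD): [1, -32, 58]
step 7 (SWAP): [1, 58, -32]
step 8 (DUP): [1, 58, -32, -32]
step 9 (SWAP): [1, 58, -32, -32]
step 10 (ADD): [1, 58, -64]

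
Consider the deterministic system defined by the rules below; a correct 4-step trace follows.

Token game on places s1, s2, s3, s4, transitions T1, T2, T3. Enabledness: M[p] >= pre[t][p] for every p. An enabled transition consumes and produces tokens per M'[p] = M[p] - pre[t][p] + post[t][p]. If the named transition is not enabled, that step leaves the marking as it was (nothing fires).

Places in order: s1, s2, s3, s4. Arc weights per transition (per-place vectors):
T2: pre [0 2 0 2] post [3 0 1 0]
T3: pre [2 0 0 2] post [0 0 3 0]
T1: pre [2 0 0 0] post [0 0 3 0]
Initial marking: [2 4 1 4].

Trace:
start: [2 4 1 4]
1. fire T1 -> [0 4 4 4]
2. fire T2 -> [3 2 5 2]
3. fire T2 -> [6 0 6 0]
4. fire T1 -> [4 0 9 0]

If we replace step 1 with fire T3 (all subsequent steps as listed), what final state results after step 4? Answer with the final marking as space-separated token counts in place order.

1 2 8 0

(re-executing from step 1 with the substitution; state before step 1: [2 4 1 4])
1. fire T3 -> [0 4 4 2]
2. fire T2 -> [3 2 5 0]
3. fire T2 -> [3 2 5 0]
4. fire T1 -> [1 2 8 0]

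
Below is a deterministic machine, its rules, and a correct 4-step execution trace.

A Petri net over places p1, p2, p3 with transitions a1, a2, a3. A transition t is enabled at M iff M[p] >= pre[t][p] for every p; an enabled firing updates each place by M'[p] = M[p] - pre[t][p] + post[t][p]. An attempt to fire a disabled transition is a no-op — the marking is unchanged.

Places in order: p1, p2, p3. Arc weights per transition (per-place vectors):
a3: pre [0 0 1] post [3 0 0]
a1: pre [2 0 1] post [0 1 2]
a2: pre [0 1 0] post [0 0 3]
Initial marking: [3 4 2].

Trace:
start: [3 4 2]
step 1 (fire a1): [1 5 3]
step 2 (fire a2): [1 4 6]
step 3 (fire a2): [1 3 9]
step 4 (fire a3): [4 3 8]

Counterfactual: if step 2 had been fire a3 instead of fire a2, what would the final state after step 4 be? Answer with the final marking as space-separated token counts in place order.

(re-executing from step 2 with the substitution; state before step 2: [1 5 3])
step 2 (fire a3): [4 5 2]
step 3 (fire a2): [4 4 5]
step 4 (fire a3): [7 4 4]

7 4 4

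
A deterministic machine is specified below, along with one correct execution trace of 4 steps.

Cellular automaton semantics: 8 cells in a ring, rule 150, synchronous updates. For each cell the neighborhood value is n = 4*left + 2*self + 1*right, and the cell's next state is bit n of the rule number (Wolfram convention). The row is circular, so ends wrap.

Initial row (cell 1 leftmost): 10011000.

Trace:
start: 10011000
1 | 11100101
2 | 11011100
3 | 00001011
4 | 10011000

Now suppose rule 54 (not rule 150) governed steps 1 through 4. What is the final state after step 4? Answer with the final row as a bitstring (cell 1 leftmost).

11110011

(re-executing steps 1..4 under rule 54; state before step 1: 10011000)
1 | 11100101
2 | 00011110
3 | 00100001
4 | 11110011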